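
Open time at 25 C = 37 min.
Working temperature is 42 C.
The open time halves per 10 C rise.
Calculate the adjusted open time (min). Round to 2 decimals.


factor = 2^((42 - 25) / 10) = 3.2490
ot = 37 / 3.2490 = 11.39 min

11.39


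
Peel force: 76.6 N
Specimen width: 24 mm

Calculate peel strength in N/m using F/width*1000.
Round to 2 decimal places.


Peel strength = 76.6 / 24 * 1000 = 3191.67 N/m

3191.67


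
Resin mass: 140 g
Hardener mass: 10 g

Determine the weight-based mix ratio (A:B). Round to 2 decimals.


Ratio = 140 / 10 = 14.00

14.00


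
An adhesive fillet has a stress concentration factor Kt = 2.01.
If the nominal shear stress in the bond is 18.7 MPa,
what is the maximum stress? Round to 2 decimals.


Max stress = 18.7 * 2.01 = 37.59 MPa

37.59


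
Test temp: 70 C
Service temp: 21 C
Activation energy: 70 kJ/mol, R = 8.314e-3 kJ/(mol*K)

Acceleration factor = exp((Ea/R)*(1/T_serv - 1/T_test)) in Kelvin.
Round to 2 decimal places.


AF = exp((70/0.008314)*(1/294.15 - 1/343.15))
= 59.58

59.58


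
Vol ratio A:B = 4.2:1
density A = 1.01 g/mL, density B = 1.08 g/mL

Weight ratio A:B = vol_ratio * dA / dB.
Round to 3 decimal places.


Weight ratio = 4.2 * 1.01 / 1.08
= 3.928

3.928


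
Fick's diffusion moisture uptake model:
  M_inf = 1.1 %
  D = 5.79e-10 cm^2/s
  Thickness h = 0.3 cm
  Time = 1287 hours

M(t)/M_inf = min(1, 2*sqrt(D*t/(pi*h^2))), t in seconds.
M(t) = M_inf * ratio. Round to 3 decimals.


t_sec = 1287 * 3600 = 4633200
ratio = 2*sqrt(5.79e-10*4633200/(pi*0.3^2))
= min(1, 0.194811)
= 0.194811
M(t) = 1.1 * 0.194811 = 0.214 %

0.214


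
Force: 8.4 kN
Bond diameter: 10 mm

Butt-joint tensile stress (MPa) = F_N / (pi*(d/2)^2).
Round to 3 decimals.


F_N = 8.4 * 1000 = 8400.0 N
A = pi*(5.0)^2 = 78.5398 mm^2
stress = 8400.0 / 78.5398 = 106.952 MPa

106.952


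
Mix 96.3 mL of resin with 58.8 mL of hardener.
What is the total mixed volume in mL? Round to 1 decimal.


Total = 96.3 + 58.8 = 155.1 mL

155.1


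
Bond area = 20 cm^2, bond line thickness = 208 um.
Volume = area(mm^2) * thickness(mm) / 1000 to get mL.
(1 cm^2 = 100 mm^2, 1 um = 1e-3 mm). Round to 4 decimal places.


area_mm2 = 20 * 100 = 2000
blt_mm = 208 * 1e-3 = 0.208
vol_mm3 = 2000 * 0.208 = 416.0
vol_mL = 416.0 / 1000 = 0.4160 mL

0.4160


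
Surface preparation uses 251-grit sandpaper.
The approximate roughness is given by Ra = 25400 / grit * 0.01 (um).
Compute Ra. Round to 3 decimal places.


Ra = 25400 / 251 * 0.01
= 254 / 251
= 1.012 um

1.012


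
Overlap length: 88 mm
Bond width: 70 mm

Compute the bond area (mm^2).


Bond area = 88 * 70 = 6160 mm^2

6160


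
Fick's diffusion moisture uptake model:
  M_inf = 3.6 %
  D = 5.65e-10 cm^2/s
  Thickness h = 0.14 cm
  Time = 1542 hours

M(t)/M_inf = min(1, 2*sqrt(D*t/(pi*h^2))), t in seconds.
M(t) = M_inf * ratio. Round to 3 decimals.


t_sec = 1542 * 3600 = 5551200
ratio = 2*sqrt(5.65e-10*5551200/(pi*0.14^2))
= min(1, 0.451382)
= 0.451382
M(t) = 3.6 * 0.451382 = 1.625 %

1.625


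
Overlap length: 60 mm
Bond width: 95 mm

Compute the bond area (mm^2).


Bond area = 60 * 95 = 5700 mm^2

5700


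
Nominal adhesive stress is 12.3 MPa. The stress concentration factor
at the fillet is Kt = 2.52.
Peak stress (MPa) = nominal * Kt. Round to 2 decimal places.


Peak = 12.3 * 2.52 = 31.00 MPa

31.00


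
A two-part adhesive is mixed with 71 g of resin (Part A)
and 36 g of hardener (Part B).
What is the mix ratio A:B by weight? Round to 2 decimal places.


Mix ratio = mass_A / mass_B
= 71 / 36
= 1.97

1.97


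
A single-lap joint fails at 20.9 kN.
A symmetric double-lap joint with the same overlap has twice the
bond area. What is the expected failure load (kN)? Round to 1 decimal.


Double-lap load = 2 * 20.9 = 41.8 kN

41.8


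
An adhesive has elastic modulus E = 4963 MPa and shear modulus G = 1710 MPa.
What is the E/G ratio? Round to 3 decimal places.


E/G = 4963 / 1710 = 2.902

2.902


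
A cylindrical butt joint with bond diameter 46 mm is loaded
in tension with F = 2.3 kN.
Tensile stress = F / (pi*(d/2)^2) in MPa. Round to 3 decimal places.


Area = pi * (46/2)^2 = 1661.9025 mm^2
Stress = 2.3*1000 / 1661.9025
= 1.384 MPa

1.384


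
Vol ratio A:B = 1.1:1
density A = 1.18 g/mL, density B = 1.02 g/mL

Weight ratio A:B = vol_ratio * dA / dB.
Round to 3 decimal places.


Weight ratio = 1.1 * 1.18 / 1.02
= 1.273

1.273


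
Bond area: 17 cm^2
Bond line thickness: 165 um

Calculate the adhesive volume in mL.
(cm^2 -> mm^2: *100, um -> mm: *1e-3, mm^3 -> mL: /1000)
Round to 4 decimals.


V = 17*100 * 165*1e-3 / 1000
= 0.2805 mL

0.2805


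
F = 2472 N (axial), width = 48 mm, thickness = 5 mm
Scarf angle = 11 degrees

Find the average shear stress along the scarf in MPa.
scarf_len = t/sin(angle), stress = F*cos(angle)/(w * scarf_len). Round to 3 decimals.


scarf_len = 5/sin(11 deg) = 26.2042
cos(11 deg) = 0.981627
stress = 2472*0.981627/(48*26.2042) = 1.929 MPa

1.929


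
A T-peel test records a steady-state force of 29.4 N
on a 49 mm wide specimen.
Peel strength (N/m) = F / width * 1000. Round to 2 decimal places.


Peel strength = 29.4 / 49 * 1000
= 600.00 N/m

600.00


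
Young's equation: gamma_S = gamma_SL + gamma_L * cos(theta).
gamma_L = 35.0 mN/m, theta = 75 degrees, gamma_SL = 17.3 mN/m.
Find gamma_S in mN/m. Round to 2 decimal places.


cos(75 deg) = 0.258819
gamma_S = 17.3 + 35.0 * 0.258819
= 26.36 mN/m

26.36


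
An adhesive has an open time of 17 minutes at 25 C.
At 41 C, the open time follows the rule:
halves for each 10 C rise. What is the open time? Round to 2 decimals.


Factor = 2^((41-25)/10) = 3.0314
Open time = 17 / 3.0314 = 5.61 min

5.61


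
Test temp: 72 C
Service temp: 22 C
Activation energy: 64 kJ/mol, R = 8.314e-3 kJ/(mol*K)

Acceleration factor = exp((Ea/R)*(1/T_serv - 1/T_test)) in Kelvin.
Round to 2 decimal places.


AF = exp((64/0.008314)*(1/295.15 - 1/345.15))
= 43.74

43.74


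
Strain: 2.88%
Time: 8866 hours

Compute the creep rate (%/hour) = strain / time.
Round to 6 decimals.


Creep rate = 2.88 / 8866
= 0.000325 %/h

0.000325


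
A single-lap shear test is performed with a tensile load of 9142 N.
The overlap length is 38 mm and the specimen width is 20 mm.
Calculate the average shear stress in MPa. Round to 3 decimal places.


Shear stress = F / (overlap * width)
= 9142 / (38 * 20)
= 9142 / 760
= 12.029 MPa

12.029


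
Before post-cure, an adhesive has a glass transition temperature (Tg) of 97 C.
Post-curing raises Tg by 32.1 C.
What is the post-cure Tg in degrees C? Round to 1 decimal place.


Tg_post = Tg_base + delta_Tg
= 97 + 32.1
= 129.1 C

129.1


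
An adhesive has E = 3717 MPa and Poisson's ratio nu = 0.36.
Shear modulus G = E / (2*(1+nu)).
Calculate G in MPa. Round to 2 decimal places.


G = 3717 / (2*(1+0.36))
= 3717 / 2.72
= 1366.54 MPa

1366.54


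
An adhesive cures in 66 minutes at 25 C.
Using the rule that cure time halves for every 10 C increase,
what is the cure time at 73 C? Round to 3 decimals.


Factor = 2^((73 - 25) / 10) = 27.8576
Cure time = 66 / 27.8576
= 2.369 minutes

2.369


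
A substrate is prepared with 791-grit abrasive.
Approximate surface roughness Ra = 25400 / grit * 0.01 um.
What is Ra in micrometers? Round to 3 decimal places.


Ra = 25400 / 791 * 0.01 = 0.321 um

0.321


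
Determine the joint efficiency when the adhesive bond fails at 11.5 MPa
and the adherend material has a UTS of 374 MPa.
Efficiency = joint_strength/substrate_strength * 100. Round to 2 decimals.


Joint efficiency = 11.5 / 374 * 100
= 3.07%

3.07


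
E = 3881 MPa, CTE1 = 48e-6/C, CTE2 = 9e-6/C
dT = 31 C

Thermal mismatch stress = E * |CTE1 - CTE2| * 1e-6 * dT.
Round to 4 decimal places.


= 3881 * 39e-6 * 31
= 4.6921 MPa

4.6921


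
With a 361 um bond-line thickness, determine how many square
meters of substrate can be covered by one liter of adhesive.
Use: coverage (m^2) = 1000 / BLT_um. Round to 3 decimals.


Coverage = 1000 / 361 = 2.770 m^2

2.770


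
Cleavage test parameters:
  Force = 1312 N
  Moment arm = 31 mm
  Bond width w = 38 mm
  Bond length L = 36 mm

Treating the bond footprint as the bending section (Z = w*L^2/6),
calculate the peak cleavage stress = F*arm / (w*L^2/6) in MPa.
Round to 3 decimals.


M = 1312 * 31 = 40672 N*mm
Z = 38 * 36^2 / 6 = 49248 / 6 mm^3
sigma = M / Z = 6 * 40672 / 49248 = 244032 / 49248
= 4.955 MPa

4.955


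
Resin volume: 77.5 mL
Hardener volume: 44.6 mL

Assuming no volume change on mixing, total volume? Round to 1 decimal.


V_total = 77.5 + 44.6 = 122.1 mL

122.1


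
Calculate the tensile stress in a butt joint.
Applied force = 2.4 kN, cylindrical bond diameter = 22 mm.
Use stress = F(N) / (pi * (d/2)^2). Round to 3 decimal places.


A = pi * 11.0^2 = 380.1327 mm^2
sigma = 2400.0 / 380.1327 = 6.314 MPa

6.314


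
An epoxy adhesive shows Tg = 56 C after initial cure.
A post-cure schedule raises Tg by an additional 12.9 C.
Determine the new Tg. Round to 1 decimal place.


New Tg = 56 + 12.9
= 68.9 C

68.9


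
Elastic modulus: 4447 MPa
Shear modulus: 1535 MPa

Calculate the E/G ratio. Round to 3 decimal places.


E / G = 4447 / 1535 = 2.897

2.897


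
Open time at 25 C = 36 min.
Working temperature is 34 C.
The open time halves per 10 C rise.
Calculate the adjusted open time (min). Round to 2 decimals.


factor = 2^((34 - 25) / 10) = 1.8661
ot = 36 / 1.8661 = 19.29 min

19.29


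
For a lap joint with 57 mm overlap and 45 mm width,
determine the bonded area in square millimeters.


Area = 57 * 45 = 2565 mm^2

2565


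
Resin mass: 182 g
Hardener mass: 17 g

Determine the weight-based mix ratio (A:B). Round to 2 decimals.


Ratio = 182 / 17 = 10.71

10.71


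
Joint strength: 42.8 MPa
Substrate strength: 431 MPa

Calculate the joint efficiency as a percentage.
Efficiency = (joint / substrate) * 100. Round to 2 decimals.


Efficiency = (42.8 / 431) * 100 = 9.93%

9.93


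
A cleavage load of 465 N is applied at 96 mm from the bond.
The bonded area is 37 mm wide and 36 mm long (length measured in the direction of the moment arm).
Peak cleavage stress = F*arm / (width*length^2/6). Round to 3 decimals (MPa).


Moment = 465 * 96 = 44640 N*mm
Section modulus = 37 * 1296 / 6 = 47952 / 6 mm^3
Stress = 44640 / (47952 / 6) = 267840 / 47952
= 5.586 MPa

5.586


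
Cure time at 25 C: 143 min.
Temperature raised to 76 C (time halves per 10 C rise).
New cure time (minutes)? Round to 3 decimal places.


Acceleration factor = 2^(51/10) = 34.2968
New time = 143 / 34.2968 = 4.169 min

4.169


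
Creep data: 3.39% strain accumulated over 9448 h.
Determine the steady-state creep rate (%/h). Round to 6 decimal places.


Rate = 3.39 / 9448 = 0.000359 %/h

0.000359


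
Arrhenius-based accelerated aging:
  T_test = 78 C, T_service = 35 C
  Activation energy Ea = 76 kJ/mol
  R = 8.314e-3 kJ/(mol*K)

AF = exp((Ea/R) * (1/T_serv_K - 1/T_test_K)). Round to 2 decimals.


T_test_K = 351.15, T_serv_K = 308.15
AF = exp((76/8.314e-3) * (1/308.15 - 1/351.15))
= 37.81

37.81


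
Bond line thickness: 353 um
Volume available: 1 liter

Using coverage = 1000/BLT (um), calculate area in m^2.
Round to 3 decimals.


1 L = 1e6 mm^3, thickness = 353 um = 0.353 mm
Area = 1e6 / 0.353 mm^2 = (1e6 / 0.353) / 1e6 m^2 = 1000 / 353 m^2
= 2.833 m^2

2.833


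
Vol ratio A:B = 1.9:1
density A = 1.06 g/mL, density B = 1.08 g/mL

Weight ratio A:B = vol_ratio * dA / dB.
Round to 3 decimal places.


Weight ratio = 1.9 * 1.06 / 1.08
= 1.865

1.865


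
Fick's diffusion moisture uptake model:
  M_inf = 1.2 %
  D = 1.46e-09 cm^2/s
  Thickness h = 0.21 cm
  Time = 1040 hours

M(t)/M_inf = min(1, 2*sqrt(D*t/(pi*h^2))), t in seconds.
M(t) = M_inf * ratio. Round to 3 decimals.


t_sec = 1040 * 3600 = 3744000
ratio = 2*sqrt(1.46e-09*3744000/(pi*0.21^2))
= min(1, 0.397265)
= 0.397265
M(t) = 1.2 * 0.397265 = 0.477 %

0.477


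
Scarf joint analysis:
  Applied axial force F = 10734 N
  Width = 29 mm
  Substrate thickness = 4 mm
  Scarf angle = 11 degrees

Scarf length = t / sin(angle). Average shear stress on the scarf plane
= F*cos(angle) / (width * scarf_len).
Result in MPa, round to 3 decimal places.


Scarf length = 4 / sin(11 deg) = 20.9634 mm
cos(11 deg) = 0.981627
Shear = 10734 * 0.981627 / (29 * 20.9634)
= 17.332 MPa

17.332


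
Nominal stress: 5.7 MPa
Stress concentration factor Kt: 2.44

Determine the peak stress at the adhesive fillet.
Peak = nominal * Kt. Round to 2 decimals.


Peak stress = 5.7 * 2.44
= 13.91 MPa

13.91


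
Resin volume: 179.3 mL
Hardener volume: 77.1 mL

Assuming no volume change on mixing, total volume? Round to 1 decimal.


V_total = 179.3 + 77.1 = 256.4 mL

256.4


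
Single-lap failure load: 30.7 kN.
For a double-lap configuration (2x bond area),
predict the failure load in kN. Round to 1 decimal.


Failure load = 30.7 * 2 = 61.4 kN

61.4


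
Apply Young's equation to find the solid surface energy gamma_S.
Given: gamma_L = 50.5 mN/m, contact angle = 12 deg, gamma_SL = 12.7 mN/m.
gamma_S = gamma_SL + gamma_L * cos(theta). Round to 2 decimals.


theta_rad = 12 * pi/180 = 0.209440
gamma_S = 12.7 + 50.5 * cos(0.209440)
= 62.10 mN/m

62.10


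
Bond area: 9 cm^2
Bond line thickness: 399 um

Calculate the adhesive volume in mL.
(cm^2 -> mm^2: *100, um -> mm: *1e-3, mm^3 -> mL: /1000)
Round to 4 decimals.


V = 9*100 * 399*1e-3 / 1000
= 0.3591 mL

0.3591


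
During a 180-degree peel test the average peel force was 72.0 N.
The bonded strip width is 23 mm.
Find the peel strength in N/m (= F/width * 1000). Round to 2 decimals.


Peel strength = F/width * 1000
= 72.0 / 23 * 1000
= 3130.43 N/m

3130.43


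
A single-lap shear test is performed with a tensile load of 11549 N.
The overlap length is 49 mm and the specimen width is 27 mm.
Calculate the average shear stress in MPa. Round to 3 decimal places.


Shear stress = F / (overlap * width)
= 11549 / (49 * 27)
= 11549 / 1323
= 8.729 MPa

8.729


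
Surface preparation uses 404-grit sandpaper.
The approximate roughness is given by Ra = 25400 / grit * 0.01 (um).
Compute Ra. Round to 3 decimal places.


Ra = 25400 / 404 * 0.01
= 254 / 404
= 0.629 um

0.629


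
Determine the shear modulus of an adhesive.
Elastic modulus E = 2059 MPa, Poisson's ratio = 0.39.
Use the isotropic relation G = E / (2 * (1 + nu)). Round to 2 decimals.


G = 2059 / (2*(1+0.39)) = 2059 / 2.78
= 740.65 MPa

740.65


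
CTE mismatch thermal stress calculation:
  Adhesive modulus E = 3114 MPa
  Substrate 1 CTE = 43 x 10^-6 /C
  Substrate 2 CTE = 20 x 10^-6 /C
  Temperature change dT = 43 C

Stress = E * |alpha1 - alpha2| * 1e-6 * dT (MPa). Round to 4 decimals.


delta_alpha = |43 - 20| = 23 x 10^-6/C
Stress = 3114 * 23e-6 * 43
= 3.0797 MPa

3.0797


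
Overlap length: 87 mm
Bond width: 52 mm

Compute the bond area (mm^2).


Bond area = 87 * 52 = 4524 mm^2

4524


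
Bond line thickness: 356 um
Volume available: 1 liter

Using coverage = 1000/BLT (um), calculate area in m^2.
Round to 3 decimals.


1 L = 1e6 mm^3, thickness = 356 um = 0.356 mm
Area = 1e6 / 0.356 mm^2 = (1e6 / 0.356) / 1e6 m^2 = 1000 / 356 m^2
= 2.809 m^2

2.809


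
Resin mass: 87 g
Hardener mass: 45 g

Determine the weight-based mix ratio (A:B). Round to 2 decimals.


Ratio = 87 / 45 = 1.93

1.93


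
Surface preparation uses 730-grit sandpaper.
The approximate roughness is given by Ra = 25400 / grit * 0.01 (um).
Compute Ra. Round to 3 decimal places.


Ra = 25400 / 730 * 0.01
= 254 / 730
= 0.348 um

0.348


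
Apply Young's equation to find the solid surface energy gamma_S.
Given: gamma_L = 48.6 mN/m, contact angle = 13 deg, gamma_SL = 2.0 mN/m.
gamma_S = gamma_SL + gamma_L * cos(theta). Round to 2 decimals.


theta_rad = 13 * pi/180 = 0.226893
gamma_S = 2.0 + 48.6 * cos(0.226893)
= 49.35 mN/m

49.35


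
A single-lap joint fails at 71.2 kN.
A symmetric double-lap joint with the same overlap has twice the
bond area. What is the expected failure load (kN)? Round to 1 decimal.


Double-lap load = 2 * 71.2 = 142.4 kN

142.4


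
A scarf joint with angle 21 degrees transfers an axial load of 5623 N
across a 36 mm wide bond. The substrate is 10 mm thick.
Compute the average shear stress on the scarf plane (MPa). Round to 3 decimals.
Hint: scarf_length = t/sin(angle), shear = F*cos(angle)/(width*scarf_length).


scarf_length = 10 / sin(21 deg) = 27.9043 mm
cos(21 deg) = 0.933580
shear stress = 5623 * 0.933580 / (36 * 27.9043)
= 5.226 MPa

5.226


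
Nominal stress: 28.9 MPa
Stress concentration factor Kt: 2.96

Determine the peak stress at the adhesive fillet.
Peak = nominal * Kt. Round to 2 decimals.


Peak stress = 28.9 * 2.96
= 85.54 MPa

85.54


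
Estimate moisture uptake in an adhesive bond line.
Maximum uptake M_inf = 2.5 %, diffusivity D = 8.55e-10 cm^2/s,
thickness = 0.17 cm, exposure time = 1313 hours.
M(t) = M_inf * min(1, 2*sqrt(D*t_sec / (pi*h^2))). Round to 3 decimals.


Convert time: 1313 h = 4726800 s
ratio = min(1, 2*sqrt(8.55e-10*4726800/(pi*0.17^2)))
= 0.421961
M(t) = 2.5 * 0.421961 = 1.055%

1.055


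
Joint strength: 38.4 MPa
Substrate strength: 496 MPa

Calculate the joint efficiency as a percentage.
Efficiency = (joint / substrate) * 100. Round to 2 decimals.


Efficiency = (38.4 / 496) * 100 = 7.74%

7.74


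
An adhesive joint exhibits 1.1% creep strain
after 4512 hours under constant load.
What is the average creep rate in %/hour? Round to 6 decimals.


Creep rate = strain / time
= 1.1 / 4512
= 0.000244 %/h

0.000244


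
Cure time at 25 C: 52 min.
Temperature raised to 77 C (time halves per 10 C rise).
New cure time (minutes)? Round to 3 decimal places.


Acceleration factor = 2^(52/10) = 36.7583
New time = 52 / 36.7583 = 1.415 min

1.415


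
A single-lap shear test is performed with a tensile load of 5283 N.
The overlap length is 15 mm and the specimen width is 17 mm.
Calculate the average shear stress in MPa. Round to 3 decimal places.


Shear stress = F / (overlap * width)
= 5283 / (15 * 17)
= 5283 / 255
= 20.718 MPa

20.718


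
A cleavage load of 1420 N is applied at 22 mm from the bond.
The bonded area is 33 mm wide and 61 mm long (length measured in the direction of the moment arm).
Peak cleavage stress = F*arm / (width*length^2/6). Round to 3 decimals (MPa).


Moment = 1420 * 22 = 31240 N*mm
Section modulus = 33 * 3721 / 6 = 122793 / 6 mm^3
Stress = 31240 / (122793 / 6) = 187440 / 122793
= 1.526 MPa

1.526


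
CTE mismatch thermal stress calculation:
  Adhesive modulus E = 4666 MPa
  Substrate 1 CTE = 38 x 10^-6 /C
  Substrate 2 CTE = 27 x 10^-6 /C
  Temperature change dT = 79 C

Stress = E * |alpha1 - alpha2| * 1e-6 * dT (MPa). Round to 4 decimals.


delta_alpha = |38 - 27| = 11 x 10^-6/C
Stress = 4666 * 11e-6 * 79
= 4.0548 MPa

4.0548


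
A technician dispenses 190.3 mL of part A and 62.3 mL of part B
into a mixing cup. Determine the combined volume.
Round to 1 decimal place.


Combined volume = 190.3 + 62.3
= 252.6 mL

252.6


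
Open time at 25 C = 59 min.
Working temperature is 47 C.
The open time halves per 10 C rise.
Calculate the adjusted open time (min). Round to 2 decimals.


factor = 2^((47 - 25) / 10) = 4.5948
ot = 59 / 4.5948 = 12.84 min

12.84


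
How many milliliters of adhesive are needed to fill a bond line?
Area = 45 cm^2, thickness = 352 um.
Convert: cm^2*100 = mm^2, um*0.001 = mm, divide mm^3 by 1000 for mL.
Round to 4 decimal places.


= (45 * 100) * (352 * 0.001) / 1000
= 1.5840 mL

1.5840


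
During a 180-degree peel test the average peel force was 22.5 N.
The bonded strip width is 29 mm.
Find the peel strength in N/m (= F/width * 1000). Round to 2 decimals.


Peel strength = F/width * 1000
= 22.5 / 29 * 1000
= 775.86 N/m

775.86


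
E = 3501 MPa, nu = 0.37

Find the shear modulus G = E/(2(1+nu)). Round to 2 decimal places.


G = 3501 / (2 * 1.37)
= 1277.74 MPa

1277.74


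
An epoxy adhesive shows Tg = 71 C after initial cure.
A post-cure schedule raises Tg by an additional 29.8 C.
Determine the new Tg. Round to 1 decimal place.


New Tg = 71 + 29.8
= 100.8 C

100.8


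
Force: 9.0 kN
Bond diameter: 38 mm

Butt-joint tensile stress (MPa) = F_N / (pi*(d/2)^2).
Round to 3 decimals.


F_N = 9.0 * 1000 = 9000.0 N
A = pi*(19.0)^2 = 1134.1149 mm^2
stress = 9000.0 / 1134.1149 = 7.936 MPa

7.936


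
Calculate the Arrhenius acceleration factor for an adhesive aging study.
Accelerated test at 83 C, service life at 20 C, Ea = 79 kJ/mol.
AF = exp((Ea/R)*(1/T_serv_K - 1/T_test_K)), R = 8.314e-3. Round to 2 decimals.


T_test = 356.15 K, T_serv = 293.15 K
Ea/R = 79 / 0.008314 = 9502.04
AF = exp(9502.04 * (1/293.15 - 1/356.15))
= 309.11

309.11


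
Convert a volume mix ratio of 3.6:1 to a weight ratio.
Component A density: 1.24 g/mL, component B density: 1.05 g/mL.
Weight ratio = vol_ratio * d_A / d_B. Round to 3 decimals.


= 3.6 * 1.24 / 1.05 = 4.251

4.251


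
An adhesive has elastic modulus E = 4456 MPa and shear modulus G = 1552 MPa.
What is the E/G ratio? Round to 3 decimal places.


E/G = 4456 / 1552 = 2.871

2.871


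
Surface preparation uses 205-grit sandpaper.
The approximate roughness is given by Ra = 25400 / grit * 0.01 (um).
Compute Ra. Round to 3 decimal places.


Ra = 25400 / 205 * 0.01
= 254 / 205
= 1.239 um

1.239


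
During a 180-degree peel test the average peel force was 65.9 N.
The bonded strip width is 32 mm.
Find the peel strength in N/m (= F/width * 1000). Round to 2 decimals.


Peel strength = F/width * 1000
= 65.9 / 32 * 1000
= 2059.38 N/m

2059.38


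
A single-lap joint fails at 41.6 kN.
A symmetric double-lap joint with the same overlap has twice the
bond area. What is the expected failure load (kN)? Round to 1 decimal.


Double-lap load = 2 * 41.6 = 83.2 kN

83.2


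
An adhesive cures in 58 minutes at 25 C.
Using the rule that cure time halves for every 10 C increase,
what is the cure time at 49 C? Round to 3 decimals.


Factor = 2^((49 - 25) / 10) = 5.2780
Cure time = 58 / 5.2780
= 10.989 minutes

10.989


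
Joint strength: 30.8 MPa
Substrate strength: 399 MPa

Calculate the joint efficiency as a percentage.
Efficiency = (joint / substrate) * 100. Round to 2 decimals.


Efficiency = (30.8 / 399) * 100 = 7.72%

7.72


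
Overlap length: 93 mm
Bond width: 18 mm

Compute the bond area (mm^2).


Bond area = 93 * 18 = 1674 mm^2

1674


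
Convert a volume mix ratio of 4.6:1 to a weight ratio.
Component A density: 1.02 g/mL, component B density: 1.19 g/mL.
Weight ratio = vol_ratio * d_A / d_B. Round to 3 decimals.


= 4.6 * 1.02 / 1.19 = 3.943

3.943


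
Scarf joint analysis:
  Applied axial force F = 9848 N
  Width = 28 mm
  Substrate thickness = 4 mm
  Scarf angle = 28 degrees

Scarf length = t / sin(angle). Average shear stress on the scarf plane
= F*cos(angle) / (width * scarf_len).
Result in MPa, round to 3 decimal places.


Scarf length = 4 / sin(28 deg) = 8.5202 mm
cos(28 deg) = 0.882948
Shear = 9848 * 0.882948 / (28 * 8.5202)
= 36.448 MPa

36.448


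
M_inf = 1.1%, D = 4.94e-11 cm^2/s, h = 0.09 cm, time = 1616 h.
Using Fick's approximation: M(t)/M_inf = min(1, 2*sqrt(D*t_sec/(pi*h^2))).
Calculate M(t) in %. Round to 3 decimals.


t = 5817600 s
ratio = min(1, 2*sqrt(4.94e-11*5817600/(pi*0.0081)))
= 0.212544
M(t) = 1.1 * 0.212544 = 0.234%

0.234


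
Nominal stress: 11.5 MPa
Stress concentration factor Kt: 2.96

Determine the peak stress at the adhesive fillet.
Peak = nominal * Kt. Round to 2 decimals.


Peak stress = 11.5 * 2.96
= 34.04 MPa

34.04


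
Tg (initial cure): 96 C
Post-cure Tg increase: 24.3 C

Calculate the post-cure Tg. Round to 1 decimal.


Post-cure Tg = 96 + 24.3 = 120.3 C

120.3


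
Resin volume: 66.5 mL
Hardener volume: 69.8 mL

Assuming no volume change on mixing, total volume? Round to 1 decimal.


V_total = 66.5 + 69.8 = 136.3 mL

136.3


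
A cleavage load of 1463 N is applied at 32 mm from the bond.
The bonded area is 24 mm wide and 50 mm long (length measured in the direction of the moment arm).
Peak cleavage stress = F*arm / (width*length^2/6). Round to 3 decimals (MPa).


Moment = 1463 * 32 = 46816 N*mm
Section modulus = 24 * 2500 / 6 = 60000 / 6 mm^3
Stress = 46816 / (60000 / 6) = 280896 / 60000
= 4.682 MPa

4.682


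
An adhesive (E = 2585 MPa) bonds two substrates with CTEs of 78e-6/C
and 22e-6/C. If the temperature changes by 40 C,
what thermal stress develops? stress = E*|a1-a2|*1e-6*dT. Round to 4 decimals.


Stress = 2585 * |78 - 22| * 1e-6 * 40
= 5.7904 MPa

5.7904


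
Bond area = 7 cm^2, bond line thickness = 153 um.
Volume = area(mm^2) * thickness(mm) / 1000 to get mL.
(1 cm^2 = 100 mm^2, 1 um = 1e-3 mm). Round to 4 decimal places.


area_mm2 = 7 * 100 = 700
blt_mm = 153 * 1e-3 = 0.153
vol_mm3 = 700 * 0.153 = 107.1
vol_mL = 107.1 / 1000 = 0.1071 mL

0.1071


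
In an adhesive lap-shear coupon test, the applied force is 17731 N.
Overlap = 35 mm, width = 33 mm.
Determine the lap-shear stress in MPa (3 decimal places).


stress = F / (overlap * width)
= 17731 / (35 * 33)
= 15.352 MPa

15.352


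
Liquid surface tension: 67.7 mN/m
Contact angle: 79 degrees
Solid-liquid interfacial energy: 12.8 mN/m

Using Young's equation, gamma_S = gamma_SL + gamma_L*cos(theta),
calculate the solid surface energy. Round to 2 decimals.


gamma_S = 12.8 + 67.7 * cos(79)
= 25.72 mN/m

25.72


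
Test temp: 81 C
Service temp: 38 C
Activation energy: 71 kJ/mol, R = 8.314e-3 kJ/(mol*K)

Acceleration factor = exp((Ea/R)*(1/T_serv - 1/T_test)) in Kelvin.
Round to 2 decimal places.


AF = exp((71/0.008314)*(1/311.15 - 1/354.15))
= 28.01

28.01


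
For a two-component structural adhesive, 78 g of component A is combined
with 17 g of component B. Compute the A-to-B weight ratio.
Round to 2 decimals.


Weight ratio A:B = 78 / 17
= 4.59

4.59


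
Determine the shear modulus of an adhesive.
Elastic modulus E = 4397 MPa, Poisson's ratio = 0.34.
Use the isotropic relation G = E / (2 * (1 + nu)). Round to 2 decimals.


G = 4397 / (2*(1+0.34)) = 4397 / 2.68
= 1640.67 MPa

1640.67


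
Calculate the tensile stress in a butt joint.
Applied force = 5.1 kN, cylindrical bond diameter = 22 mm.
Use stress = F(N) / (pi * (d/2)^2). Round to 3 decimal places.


A = pi * 11.0^2 = 380.1327 mm^2
sigma = 5100.0 / 380.1327 = 13.416 MPa

13.416


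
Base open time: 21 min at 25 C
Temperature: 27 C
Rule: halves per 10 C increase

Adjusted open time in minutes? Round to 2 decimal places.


Acceleration = 2^((27-25)/10) = 1.1487
Open time = 21 / 1.1487 = 18.28 min

18.28


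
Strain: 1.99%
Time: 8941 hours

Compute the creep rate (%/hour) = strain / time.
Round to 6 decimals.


Creep rate = 1.99 / 8941
= 0.000223 %/h

0.000223


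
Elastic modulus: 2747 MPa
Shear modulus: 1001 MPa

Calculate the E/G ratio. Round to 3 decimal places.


E / G = 2747 / 1001 = 2.744

2.744


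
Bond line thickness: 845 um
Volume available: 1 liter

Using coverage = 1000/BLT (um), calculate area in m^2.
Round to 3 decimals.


1 L = 1e6 mm^3, thickness = 845 um = 0.845 mm
Area = 1e6 / 0.845 mm^2 = (1e6 / 0.845) / 1e6 m^2 = 1000 / 845 m^2
= 1.183 m^2

1.183


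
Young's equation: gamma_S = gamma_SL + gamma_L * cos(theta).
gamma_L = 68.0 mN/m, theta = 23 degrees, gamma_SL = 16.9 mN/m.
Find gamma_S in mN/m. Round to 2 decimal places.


cos(23 deg) = 0.920505
gamma_S = 16.9 + 68.0 * 0.920505
= 79.49 mN/m

79.49


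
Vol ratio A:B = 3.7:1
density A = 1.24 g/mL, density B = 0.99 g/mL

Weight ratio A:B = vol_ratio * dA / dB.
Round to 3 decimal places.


Weight ratio = 3.7 * 1.24 / 0.99
= 4.634

4.634


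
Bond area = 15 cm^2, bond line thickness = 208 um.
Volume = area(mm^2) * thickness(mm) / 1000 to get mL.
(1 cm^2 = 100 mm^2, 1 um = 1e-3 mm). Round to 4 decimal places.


area_mm2 = 15 * 100 = 1500
blt_mm = 208 * 1e-3 = 0.208
vol_mm3 = 1500 * 0.208 = 312.0
vol_mL = 312.0 / 1000 = 0.3120 mL

0.3120


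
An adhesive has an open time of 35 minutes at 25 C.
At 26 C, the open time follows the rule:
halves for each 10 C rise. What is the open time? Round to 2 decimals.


Factor = 2^((26-25)/10) = 1.0718
Open time = 35 / 1.0718 = 32.66 min

32.66


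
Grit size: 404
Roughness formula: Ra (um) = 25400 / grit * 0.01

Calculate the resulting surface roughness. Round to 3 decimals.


Ra = 25400 / 404 * 0.01
= 0.629 um

0.629


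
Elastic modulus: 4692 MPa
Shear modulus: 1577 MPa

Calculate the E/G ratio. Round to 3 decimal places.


E / G = 4692 / 1577 = 2.975

2.975


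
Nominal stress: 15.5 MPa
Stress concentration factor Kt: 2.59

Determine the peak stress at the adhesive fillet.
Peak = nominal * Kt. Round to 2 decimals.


Peak stress = 15.5 * 2.59
= 40.15 MPa

40.15


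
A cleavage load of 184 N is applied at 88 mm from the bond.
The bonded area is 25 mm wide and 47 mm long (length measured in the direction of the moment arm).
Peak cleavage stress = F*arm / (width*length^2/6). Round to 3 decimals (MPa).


Moment = 184 * 88 = 16192 N*mm
Section modulus = 25 * 2209 / 6 = 55225 / 6 mm^3
Stress = 16192 / (55225 / 6) = 97152 / 55225
= 1.759 MPa

1.759


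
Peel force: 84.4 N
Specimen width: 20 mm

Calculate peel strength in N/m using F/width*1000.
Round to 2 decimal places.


Peel strength = 84.4 / 20 * 1000 = 4220.00 N/m

4220.00


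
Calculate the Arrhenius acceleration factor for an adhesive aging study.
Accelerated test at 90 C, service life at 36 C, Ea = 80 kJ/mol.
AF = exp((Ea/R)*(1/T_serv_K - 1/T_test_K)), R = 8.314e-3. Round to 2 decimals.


T_test = 363.15 K, T_serv = 309.15 K
Ea/R = 80 / 0.008314 = 9622.32
AF = exp(9622.32 * (1/309.15 - 1/363.15))
= 102.34

102.34


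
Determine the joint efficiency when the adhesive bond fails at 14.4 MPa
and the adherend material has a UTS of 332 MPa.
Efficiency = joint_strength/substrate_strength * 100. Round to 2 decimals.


Joint efficiency = 14.4 / 332 * 100
= 4.34%

4.34


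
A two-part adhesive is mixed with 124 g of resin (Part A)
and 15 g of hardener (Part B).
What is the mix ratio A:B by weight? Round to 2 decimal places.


Mix ratio = mass_A / mass_B
= 124 / 15
= 8.27

8.27


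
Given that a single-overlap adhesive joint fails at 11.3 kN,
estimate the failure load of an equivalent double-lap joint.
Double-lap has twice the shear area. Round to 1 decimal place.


Double-lap factor = 2
Expected load = 11.3 * 2 = 22.6 kN

22.6


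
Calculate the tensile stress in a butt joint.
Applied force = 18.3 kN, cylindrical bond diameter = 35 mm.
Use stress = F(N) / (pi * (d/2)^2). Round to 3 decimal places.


A = pi * 17.5^2 = 962.1128 mm^2
sigma = 18300.0 / 962.1128 = 19.021 MPa

19.021


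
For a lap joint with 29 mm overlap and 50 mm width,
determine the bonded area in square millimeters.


Area = 29 * 50 = 1450 mm^2

1450


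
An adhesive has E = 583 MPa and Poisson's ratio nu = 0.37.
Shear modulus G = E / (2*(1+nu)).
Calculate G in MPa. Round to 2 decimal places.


G = 583 / (2*(1+0.37))
= 583 / 2.74
= 212.77 MPa

212.77


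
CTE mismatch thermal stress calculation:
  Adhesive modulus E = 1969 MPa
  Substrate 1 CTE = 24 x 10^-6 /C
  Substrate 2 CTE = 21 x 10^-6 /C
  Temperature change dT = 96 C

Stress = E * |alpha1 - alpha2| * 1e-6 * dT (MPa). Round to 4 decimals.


delta_alpha = |24 - 21| = 3 x 10^-6/C
Stress = 1969 * 3e-6 * 96
= 0.5671 MPa

0.5671


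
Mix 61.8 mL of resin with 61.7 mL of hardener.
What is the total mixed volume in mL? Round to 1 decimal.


Total = 61.8 + 61.7 = 123.5 mL

123.5


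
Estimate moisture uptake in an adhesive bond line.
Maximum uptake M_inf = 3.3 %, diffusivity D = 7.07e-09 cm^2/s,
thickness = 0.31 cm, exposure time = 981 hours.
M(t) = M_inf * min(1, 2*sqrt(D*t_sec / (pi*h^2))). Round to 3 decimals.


Convert time: 981 h = 3531600 s
ratio = min(1, 2*sqrt(7.07e-09*3531600/(pi*0.31^2)))
= 0.575160
M(t) = 3.3 * 0.575160 = 1.898%

1.898


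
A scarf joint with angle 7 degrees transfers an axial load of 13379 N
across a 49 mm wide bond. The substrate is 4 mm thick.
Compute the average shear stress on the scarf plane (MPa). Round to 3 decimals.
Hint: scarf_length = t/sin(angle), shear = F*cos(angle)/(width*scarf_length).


scarf_length = 4 / sin(7 deg) = 32.8220 mm
cos(7 deg) = 0.992546
shear stress = 13379 * 0.992546 / (49 * 32.8220)
= 8.257 MPa

8.257


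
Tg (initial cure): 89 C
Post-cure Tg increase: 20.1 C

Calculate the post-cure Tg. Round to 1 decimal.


Post-cure Tg = 89 + 20.1 = 109.1 C

109.1


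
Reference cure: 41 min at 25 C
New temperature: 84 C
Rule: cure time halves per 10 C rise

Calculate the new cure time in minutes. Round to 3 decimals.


factor = 2^((84-25)/10) = 59.7141
t_new = 41 / 59.7141 = 0.687 min

0.687


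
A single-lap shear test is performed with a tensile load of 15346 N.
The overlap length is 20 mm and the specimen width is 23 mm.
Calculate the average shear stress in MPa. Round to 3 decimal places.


Shear stress = F / (overlap * width)
= 15346 / (20 * 23)
= 15346 / 460
= 33.361 MPa

33.361


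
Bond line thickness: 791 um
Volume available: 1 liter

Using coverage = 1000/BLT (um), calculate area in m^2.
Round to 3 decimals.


1 L = 1e6 mm^3, thickness = 791 um = 0.791 mm
Area = 1e6 / 0.791 mm^2 = (1e6 / 0.791) / 1e6 m^2 = 1000 / 791 m^2
= 1.264 m^2

1.264


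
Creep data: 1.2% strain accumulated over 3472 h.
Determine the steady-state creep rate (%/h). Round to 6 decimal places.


Rate = 1.2 / 3472 = 0.000346 %/h

0.000346


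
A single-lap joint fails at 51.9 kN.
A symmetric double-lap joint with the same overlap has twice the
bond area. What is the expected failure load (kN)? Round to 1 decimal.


Double-lap load = 2 * 51.9 = 103.8 kN

103.8


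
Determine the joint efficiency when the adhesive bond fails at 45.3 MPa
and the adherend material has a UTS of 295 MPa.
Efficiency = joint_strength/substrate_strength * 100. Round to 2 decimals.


Joint efficiency = 45.3 / 295 * 100
= 15.36%

15.36


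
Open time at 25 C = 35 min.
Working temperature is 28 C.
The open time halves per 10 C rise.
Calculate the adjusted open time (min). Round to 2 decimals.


factor = 2^((28 - 25) / 10) = 1.2311
ot = 35 / 1.2311 = 28.43 min

28.43


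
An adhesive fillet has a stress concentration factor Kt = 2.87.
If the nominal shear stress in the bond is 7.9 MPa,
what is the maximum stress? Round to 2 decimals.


Max stress = 7.9 * 2.87 = 22.67 MPa

22.67


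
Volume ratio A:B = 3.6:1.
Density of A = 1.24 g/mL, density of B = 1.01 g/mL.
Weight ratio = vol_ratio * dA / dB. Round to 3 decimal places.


Wt ratio = 3.6 * 1.24 / 1.01
= 4.420

4.420


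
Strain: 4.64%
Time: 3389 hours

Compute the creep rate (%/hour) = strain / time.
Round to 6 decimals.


Creep rate = 4.64 / 3389
= 0.001369 %/h

0.001369


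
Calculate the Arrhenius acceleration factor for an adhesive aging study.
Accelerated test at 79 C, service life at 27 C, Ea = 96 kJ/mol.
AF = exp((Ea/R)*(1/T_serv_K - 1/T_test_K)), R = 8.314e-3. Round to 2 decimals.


T_test = 352.15 K, T_serv = 300.15 K
Ea/R = 96 / 0.008314 = 11546.79
AF = exp(11546.79 * (1/300.15 - 1/352.15))
= 293.14

293.14


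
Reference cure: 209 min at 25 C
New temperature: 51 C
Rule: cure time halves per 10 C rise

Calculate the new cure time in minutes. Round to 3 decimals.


factor = 2^((51-25)/10) = 6.0629
t_new = 209 / 6.0629 = 34.472 min

34.472


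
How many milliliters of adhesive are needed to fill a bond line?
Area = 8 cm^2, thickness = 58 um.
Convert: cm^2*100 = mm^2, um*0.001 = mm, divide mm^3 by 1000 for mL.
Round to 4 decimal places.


= (8 * 100) * (58 * 0.001) / 1000
= 0.0464 mL

0.0464


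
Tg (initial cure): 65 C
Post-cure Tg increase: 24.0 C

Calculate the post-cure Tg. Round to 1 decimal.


Post-cure Tg = 65 + 24.0 = 89.0 C

89.0


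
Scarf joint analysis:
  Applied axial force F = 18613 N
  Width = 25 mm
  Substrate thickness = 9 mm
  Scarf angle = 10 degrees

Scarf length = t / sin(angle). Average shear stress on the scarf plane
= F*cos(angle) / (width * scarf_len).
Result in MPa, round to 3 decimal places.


Scarf length = 9 / sin(10 deg) = 51.8289 mm
cos(10 deg) = 0.984808
Shear = 18613 * 0.984808 / (25 * 51.8289)
= 14.147 MPa

14.147


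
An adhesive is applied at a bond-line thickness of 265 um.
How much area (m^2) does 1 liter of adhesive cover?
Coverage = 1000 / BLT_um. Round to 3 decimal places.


Coverage = 1000 / 265 = 3.774 m^2

3.774


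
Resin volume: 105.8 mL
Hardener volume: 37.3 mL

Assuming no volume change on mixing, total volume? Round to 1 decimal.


V_total = 105.8 + 37.3 = 143.1 mL

143.1


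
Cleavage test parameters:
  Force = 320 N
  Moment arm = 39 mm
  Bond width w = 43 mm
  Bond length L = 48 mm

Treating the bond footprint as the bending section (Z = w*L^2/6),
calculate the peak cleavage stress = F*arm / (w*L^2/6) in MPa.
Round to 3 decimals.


M = 320 * 39 = 12480 N*mm
Z = 43 * 48^2 / 6 = 99072 / 6 mm^3
sigma = M / Z = 6 * 12480 / 99072 = 74880 / 99072
= 0.756 MPa

0.756


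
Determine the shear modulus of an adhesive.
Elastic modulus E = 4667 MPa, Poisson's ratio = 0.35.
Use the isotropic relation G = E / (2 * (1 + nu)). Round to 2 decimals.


G = 4667 / (2*(1+0.35)) = 4667 / 2.70
= 1728.52 MPa

1728.52


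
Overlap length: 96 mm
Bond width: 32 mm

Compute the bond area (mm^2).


Bond area = 96 * 32 = 3072 mm^2

3072


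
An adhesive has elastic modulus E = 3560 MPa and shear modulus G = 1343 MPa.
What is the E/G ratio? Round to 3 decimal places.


E/G = 3560 / 1343 = 2.651

2.651


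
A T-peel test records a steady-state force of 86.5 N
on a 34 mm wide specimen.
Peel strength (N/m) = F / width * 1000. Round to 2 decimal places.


Peel strength = 86.5 / 34 * 1000
= 2544.12 N/m

2544.12


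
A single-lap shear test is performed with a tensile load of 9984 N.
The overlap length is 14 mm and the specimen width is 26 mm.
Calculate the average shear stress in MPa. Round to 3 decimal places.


Shear stress = F / (overlap * width)
= 9984 / (14 * 26)
= 9984 / 364
= 27.429 MPa

27.429


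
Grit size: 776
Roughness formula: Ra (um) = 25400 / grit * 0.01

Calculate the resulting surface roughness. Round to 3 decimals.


Ra = 25400 / 776 * 0.01
= 0.327 um

0.327


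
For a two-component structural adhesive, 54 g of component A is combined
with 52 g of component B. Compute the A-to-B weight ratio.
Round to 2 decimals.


Weight ratio A:B = 54 / 52
= 1.04

1.04


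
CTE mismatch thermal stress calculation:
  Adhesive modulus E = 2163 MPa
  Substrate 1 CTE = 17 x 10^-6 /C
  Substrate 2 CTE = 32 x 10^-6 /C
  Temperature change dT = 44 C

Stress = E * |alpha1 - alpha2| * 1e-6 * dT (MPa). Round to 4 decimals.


delta_alpha = |17 - 32| = 15 x 10^-6/C
Stress = 2163 * 15e-6 * 44
= 1.4276 MPa

1.4276


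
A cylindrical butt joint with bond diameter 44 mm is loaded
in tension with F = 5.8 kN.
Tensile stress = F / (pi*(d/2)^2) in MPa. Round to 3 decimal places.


Area = pi * (44/2)^2 = 1520.5308 mm^2
Stress = 5.8*1000 / 1520.5308
= 3.814 MPa

3.814


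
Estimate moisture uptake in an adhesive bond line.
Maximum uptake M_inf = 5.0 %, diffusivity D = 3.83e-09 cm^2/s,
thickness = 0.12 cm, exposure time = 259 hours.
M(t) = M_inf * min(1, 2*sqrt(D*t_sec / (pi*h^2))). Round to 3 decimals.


Convert time: 259 h = 932400 s
ratio = min(1, 2*sqrt(3.83e-09*932400/(pi*0.12^2)))
= 0.561920
M(t) = 5.0 * 0.561920 = 2.810%

2.810


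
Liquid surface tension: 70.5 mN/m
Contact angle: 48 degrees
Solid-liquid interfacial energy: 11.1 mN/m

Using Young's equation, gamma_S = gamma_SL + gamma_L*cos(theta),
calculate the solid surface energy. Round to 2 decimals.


gamma_S = 11.1 + 70.5 * cos(48)
= 58.27 mN/m

58.27
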